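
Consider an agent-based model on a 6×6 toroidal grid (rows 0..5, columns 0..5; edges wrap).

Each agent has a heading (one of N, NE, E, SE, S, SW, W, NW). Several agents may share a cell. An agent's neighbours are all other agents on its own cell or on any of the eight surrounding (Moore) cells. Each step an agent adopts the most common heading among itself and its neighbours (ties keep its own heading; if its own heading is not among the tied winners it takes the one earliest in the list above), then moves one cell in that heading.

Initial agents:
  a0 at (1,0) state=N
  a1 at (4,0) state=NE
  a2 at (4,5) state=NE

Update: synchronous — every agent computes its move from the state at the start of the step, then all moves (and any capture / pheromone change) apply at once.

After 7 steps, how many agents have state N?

t=1: a0@(0,0):N a1@(3,1):NE a2@(3,0):NE
t=2: a0@(5,0):N a1@(2,2):NE a2@(2,1):NE
t=3: a0@(4,0):N a1@(1,3):NE a2@(1,2):NE
t=4: a0@(3,0):N a1@(0,4):NE a2@(0,3):NE
t=5: a0@(2,0):N a1@(5,5):NE a2@(5,4):NE
t=6: a0@(1,0):N a1@(4,0):NE a2@(4,5):NE
t=7: a0@(0,0):N a1@(3,1):NE a2@(3,0):NE

1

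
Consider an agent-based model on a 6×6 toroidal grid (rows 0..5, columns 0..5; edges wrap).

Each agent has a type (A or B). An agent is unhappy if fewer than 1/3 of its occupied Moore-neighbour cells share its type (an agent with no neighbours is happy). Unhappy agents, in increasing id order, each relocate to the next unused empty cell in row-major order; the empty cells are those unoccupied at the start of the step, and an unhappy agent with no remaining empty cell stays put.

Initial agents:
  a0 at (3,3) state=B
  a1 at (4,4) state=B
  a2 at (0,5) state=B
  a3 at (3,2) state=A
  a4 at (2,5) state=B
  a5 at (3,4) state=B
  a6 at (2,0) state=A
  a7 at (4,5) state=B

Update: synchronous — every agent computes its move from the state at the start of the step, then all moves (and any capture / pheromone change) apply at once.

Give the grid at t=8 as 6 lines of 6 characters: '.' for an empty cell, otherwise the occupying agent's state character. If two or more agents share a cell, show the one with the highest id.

t=1: a0@(3,3):B a1@(4,4):B a2@(0,5):B a3@(0,0):A a4@(2,5):B a5@(3,4):B a6@(0,1):A a7@(4,5):B
t=2: a0@(3,3):B a1@(4,4):B a2@(0,2):B a3@(0,0):A a4@(2,5):B a5@(3,4):B a6@(0,1):A a7@(4,5):B
t=3: a0@(3,3):B a1@(4,4):B a2@(0,3):B a3@(0,0):A a4@(2,5):B a5@(3,4):B a6@(0,1):A a7@(4,5):B
t=4: (unchanged — steady state)

AA.B..
......
.....B
...BB.
....BB
......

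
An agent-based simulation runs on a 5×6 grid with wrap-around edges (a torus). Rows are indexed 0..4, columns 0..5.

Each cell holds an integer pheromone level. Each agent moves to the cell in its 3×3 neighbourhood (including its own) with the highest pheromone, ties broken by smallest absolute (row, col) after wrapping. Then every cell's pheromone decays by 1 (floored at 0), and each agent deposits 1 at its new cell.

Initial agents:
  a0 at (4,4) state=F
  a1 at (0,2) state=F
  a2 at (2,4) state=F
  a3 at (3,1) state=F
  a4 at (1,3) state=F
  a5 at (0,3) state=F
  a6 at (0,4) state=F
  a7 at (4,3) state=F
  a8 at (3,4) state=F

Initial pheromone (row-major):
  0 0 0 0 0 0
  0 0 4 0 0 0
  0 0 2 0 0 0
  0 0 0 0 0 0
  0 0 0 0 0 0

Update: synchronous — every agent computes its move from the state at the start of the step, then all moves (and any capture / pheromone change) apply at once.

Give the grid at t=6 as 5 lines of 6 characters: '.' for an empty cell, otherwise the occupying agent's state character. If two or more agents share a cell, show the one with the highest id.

......
..F...
......
......
......

t=1: a0@(0,3) a1@(1,2) a2@(1,3) a3@(2,2) a4@(1,2) a5@(1,2) a6@(0,3) a7@(0,2) a8@(2,3) | pheromone: 0 0 1 2 0 0 / 0 0 6 1 0 0 / 0 0 2 1 0 0 / 0 0 0 0 0 0 / 0 0 0 0 0 0
t=2: a0@(1,2) a1@(1,2) a2@(1,2) a3@(1,2) a4@(1,2) a5@(1,2) a6@(1,2) a7@(1,2) a8@(1,2) | pheromone: 0 0 0 1 0 0 / 0 0 14 0 0 0 / 0 0 1 0 0 0 / 0 0 0 0 0 0 / 0 0 0 0 0 0
t=3: a0@(1,2) a1@(1,2) a2@(1,2) a3@(1,2) a4@(1,2) a5@(1,2) a6@(1,2) a7@(1,2) a8@(1,2) | pheromone: 0 0 0 0 0 0 / 0 0 22 0 0 0 / 0 0 0 0 0 0 / 0 0 0 0 0 0 / 0 0 0 0 0 0
t=4: a0@(1,2) a1@(1,2) a2@(1,2) a3@(1,2) a4@(1,2) a5@(1,2) a6@(1,2) a7@(1,2) a8@(1,2) | pheromone: 0 0 0 0 0 0 / 0 0 30 0 0 0 / 0 0 0 0 0 0 / 0 0 0 0 0 0 / 0 0 0 0 0 0
t=5: a0@(1,2) a1@(1,2) a2@(1,2) a3@(1,2) a4@(1,2) a5@(1,2) a6@(1,2) a7@(1,2) a8@(1,2) | pheromone: 0 0 0 0 0 0 / 0 0 38 0 0 0 / 0 0 0 0 0 0 / 0 0 0 0 0 0 / 0 0 0 0 0 0
t=6: a0@(1,2) a1@(1,2) a2@(1,2) a3@(1,2) a4@(1,2) a5@(1,2) a6@(1,2) a7@(1,2) a8@(1,2) | pheromone: 0 0 0 0 0 0 / 0 0 46 0 0 0 / 0 0 0 0 0 0 / 0 0 0 0 0 0 / 0 0 0 0 0 0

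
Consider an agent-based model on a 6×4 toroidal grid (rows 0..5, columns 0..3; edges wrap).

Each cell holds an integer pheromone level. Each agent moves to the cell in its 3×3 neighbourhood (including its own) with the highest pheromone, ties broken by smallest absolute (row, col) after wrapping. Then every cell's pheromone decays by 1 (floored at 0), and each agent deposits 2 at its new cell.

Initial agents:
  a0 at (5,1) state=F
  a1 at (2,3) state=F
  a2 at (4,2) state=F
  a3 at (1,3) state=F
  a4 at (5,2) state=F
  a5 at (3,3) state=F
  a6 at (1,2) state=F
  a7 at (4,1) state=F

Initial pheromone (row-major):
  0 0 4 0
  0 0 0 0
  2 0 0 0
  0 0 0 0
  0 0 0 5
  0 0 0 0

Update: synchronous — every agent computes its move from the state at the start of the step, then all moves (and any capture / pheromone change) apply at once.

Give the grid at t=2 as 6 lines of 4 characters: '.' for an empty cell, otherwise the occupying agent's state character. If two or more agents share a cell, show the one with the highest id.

t=1: a0@(0,2) a1@(2,0) a2@(4,3) a3@(0,2) a4@(4,3) a5@(4,3) a6@(0,2) a7@(3,0) | pheromone: 0 0 9 0 / 0 0 0 0 / 3 0 0 0 / 2 0 0 0 / 0 0 0 10 / 0 0 0 0
t=2: a0@(0,2) a1@(2,0) a2@(4,3) a3@(0,2) a4@(4,3) a5@(4,3) a6@(0,2) a7@(4,3) | pheromone: 0 0 14 0 / 0 0 0 0 / 4 0 0 0 / 1 0 0 0 / 0 0 0 17 / 0 0 0 0

..F.
....
F...
....
...F
....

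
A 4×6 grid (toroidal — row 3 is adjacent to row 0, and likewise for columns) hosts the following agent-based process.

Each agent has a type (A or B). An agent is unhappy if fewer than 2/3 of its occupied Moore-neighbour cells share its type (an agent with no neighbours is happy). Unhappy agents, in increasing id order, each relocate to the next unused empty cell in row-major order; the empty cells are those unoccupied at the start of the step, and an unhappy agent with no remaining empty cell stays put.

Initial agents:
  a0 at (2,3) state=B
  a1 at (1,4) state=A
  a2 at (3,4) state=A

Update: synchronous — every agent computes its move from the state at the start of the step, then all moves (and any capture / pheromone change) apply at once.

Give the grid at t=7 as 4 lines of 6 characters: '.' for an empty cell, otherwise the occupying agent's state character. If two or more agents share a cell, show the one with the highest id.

BA..A.
......
......
......

t=1: a0@(0,0):B a1@(0,1):A a2@(0,2):A
t=2: a0@(0,3):B a1@(0,4):A a2@(0,2):A
t=3: a0@(0,0):B a1@(0,1):A a2@(0,5):A
t=4: a0@(0,2):B a1@(0,3):A a2@(0,4):A
t=5: a0@(0,0):B a1@(0,1):A a2@(0,4):A
t=6: a0@(0,2):B a1@(0,3):A a2@(0,4):A
t=7: a0@(0,0):B a1@(0,1):A a2@(0,4):A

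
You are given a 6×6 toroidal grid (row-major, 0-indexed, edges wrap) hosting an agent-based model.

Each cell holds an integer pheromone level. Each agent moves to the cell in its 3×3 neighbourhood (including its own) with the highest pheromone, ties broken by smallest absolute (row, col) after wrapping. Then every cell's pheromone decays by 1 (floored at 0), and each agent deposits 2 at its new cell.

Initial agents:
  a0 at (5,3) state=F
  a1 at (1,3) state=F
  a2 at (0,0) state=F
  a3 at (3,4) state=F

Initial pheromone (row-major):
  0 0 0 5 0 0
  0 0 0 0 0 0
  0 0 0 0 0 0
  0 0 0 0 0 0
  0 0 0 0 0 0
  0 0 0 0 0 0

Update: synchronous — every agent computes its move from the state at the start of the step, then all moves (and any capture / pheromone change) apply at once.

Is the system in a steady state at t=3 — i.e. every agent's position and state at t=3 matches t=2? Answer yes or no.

yes

t=1: a0@(0,3) a1@(0,3) a2@(0,0) a3@(2,3) | pheromone: 2 0 0 8 0 0 / 0 0 0 0 0 0 / 0 0 0 2 0 0 / 0 0 0 0 0 0 / 0 0 0 0 0 0 / 0 0 0 0 0 0
t=2: a0@(0,3) a1@(0,3) a2@(0,0) a3@(2,3) | pheromone: 3 0 0 11 0 0 / 0 0 0 0 0 0 / 0 0 0 3 0 0 / 0 0 0 0 0 0 / 0 0 0 0 0 0 / 0 0 0 0 0 0
t=3: a0@(0,3) a1@(0,3) a2@(0,0) a3@(2,3) | pheromone: 4 0 0 14 0 0 / 0 0 0 0 0 0 / 0 0 0 4 0 0 / 0 0 0 0 0 0 / 0 0 0 0 0 0 / 0 0 0 0 0 0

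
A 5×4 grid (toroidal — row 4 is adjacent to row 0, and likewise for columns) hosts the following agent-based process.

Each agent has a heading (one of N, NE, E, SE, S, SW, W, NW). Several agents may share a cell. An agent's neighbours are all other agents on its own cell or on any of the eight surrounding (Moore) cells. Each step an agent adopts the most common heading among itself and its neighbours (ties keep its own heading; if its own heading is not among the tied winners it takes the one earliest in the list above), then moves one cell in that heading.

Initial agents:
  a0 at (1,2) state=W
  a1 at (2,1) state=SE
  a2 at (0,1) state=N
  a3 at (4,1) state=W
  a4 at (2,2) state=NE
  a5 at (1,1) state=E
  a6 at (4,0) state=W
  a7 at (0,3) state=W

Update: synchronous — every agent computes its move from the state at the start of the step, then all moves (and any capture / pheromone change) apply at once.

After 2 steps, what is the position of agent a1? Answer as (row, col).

(4, 3)

t=1: a0@(1,1):W a1@(3,2):SE a2@(0,0):W a3@(4,0):W a4@(1,3):NE a5@(1,2):E a6@(4,3):W a7@(0,2):W
t=2: a0@(1,0):W a1@(4,3):SE a2@(0,3):W a3@(4,3):W a4@(1,2):W a5@(1,1):W a6@(4,2):W a7@(0,1):W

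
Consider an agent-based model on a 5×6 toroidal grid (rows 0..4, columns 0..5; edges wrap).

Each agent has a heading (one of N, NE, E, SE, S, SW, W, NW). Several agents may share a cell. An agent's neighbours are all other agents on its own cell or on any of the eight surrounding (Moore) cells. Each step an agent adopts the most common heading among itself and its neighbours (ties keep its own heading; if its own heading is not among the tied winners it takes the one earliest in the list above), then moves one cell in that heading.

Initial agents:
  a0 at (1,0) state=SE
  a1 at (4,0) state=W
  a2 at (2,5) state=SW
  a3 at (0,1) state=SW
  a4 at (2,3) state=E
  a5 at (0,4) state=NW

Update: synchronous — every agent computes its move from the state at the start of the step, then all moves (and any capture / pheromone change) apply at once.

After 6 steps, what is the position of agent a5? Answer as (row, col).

(2, 4)

t=1: a0@(2,5):SW a1@(4,5):W a2@(3,4):SW a3@(1,0):SW a4@(2,4):E a5@(4,3):NW
t=2: a0@(3,4):SW a1@(4,4):W a2@(4,3):SW a3@(2,5):SW a4@(3,3):SW a5@(3,2):NW
t=3: a0@(4,3):SW a1@(0,3):SW a2@(0,2):SW a3@(3,4):SW a4@(4,2):SW a5@(4,1):SW
t=4: a0@(0,2):SW a1@(1,2):SW a2@(1,1):SW a3@(4,3):SW a4@(0,1):SW a5@(0,0):SW
t=5: a0@(1,1):SW a1@(2,1):SW a2@(2,0):SW a3@(0,2):SW a4@(1,0):SW a5@(1,5):SW
t=6: a0@(2,0):SW a1@(3,0):SW a2@(3,5):SW a3@(1,1):SW a4@(2,5):SW a5@(2,4):SW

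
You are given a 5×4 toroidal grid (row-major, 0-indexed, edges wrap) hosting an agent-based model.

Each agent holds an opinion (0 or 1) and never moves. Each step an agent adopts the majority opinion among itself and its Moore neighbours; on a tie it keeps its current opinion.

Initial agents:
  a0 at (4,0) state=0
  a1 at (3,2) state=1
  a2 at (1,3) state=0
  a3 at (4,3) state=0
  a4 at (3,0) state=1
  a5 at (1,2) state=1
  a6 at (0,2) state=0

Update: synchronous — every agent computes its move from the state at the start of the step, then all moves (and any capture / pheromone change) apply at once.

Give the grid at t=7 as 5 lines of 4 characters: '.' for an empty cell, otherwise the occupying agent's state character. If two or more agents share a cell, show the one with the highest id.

..0.
..00
....
0.1.
0..0

t=1: a0@(4,0):0 a1@(3,2):1 a2@(1,3):0 a3@(4,3):0 a4@(3,0):0 a5@(1,2):0 a6@(0,2):0
t=2: (unchanged — steady state)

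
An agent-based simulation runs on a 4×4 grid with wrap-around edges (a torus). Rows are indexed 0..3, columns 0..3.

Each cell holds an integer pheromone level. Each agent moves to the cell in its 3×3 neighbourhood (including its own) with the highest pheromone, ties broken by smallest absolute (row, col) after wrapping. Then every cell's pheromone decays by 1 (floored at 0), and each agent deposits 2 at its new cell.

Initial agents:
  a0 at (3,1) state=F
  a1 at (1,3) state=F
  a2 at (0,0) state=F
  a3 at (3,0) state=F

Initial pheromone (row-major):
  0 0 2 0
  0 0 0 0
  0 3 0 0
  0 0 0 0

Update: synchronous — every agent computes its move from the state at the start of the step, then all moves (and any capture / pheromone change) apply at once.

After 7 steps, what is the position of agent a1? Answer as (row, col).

(0, 2)

t=1: a0@(2,1) a1@(0,2) a2@(0,0) a3@(2,1) | pheromone: 2 0 3 0 / 0 0 0 0 / 0 6 0 0 / 0 0 0 0
t=2: a0@(2,1) a1@(0,2) a2@(0,0) a3@(2,1) | pheromone: 3 0 4 0 / 0 0 0 0 / 0 9 0 0 / 0 0 0 0
t=3: a0@(2,1) a1@(0,2) a2@(0,0) a3@(2,1) | pheromone: 4 0 5 0 / 0 0 0 0 / 0 12 0 0 / 0 0 0 0
t=4: a0@(2,1) a1@(0,2) a2@(0,0) a3@(2,1) | pheromone: 5 0 6 0 / 0 0 0 0 / 0 15 0 0 / 0 0 0 0
t=5: a0@(2,1) a1@(0,2) a2@(0,0) a3@(2,1) | pheromone: 6 0 7 0 / 0 0 0 0 / 0 18 0 0 / 0 0 0 0
t=6: a0@(2,1) a1@(0,2) a2@(0,0) a3@(2,1) | pheromone: 7 0 8 0 / 0 0 0 0 / 0 21 0 0 / 0 0 0 0
t=7: a0@(2,1) a1@(0,2) a2@(0,0) a3@(2,1) | pheromone: 8 0 9 0 / 0 0 0 0 / 0 24 0 0 / 0 0 0 0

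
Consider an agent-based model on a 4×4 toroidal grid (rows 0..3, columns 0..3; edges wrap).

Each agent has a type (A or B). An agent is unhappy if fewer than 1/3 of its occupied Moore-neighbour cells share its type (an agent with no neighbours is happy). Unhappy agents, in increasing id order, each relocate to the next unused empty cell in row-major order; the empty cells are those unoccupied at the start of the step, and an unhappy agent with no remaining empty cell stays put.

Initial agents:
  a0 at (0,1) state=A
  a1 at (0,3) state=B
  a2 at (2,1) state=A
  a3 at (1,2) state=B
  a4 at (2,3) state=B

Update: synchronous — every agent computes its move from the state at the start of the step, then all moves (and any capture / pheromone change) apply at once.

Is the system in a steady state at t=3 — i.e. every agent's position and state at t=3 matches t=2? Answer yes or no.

t=1: a0@(0,0):A a1@(0,3):B a2@(0,2):A a3@(1,2):B a4@(2,3):B
t=2: a0@(0,1):A a1@(0,3):B a2@(1,0):A a3@(1,2):B a4@(2,3):B
t=3: (unchanged — steady state)

yes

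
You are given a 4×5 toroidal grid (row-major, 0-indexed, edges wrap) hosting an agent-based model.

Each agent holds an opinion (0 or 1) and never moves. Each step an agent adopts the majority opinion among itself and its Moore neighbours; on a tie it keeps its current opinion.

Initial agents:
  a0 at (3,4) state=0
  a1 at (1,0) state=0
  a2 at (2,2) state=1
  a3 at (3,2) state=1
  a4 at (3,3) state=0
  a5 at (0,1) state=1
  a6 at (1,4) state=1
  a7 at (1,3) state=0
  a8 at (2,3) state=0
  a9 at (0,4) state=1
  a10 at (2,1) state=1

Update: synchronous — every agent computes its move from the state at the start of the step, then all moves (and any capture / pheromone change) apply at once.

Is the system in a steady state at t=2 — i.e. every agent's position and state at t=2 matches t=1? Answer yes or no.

t=1: a0@(3,4):0 a1@(1,0):1 a2@(2,2):1 a3@(3,2):1 a4@(3,3):0 a5@(0,1):1 a6@(1,4):0 a7@(1,3):1 a8@(2,3):0 a9@(0,4):0 a10@(2,1):1
t=2: a0@(3,4):0 a1@(1,0):1 a2@(2,2):1 a3@(3,2):1 a4@(3,3):0 a5@(0,1):1 a6@(1,4):0 a7@(1,3):0 a8@(2,3):0 a9@(0,4):0 a10@(2,1):1

no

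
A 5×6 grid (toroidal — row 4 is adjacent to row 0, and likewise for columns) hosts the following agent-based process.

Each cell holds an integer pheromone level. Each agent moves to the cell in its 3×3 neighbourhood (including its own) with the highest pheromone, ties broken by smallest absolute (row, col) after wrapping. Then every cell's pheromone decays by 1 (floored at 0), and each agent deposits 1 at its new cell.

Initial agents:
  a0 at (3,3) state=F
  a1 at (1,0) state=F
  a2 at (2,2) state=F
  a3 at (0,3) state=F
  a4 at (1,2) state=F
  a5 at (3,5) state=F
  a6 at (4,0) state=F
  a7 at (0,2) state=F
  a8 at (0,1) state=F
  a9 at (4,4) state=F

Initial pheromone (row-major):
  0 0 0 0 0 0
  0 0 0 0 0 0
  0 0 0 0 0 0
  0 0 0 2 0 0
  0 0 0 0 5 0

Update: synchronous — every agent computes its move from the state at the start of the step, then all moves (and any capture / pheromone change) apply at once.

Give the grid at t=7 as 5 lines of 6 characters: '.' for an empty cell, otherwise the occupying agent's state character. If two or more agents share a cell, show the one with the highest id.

F.....
......
......
......
....F.

t=1: a0@(4,4) a1@(0,0) a2@(3,3) a3@(4,4) a4@(0,1) a5@(4,4) a6@(0,0) a7@(0,1) a8@(0,0) a9@(4,4) | pheromone: 3 2 0 0 0 0 / 0 0 0 0 0 0 / 0 0 0 0 0 0 / 0 0 0 2 0 0 / 0 0 0 0 8 0
t=2: a0@(4,4) a1@(0,0) a2@(4,4) a3@(4,4) a4@(0,0) a5@(4,4) a6@(0,0) a7@(0,0) a8@(0,0) a9@(4,4) | pheromone: 7 1 0 0 0 0 / 0 0 0 0 0 0 / 0 0 0 0 0 0 / 0 0 0 1 0 0 / 0 0 0 0 12 0
t=3: a0@(4,4) a1@(0,0) a2@(4,4) a3@(4,4) a4@(0,0) a5@(4,4) a6@(0,0) a7@(0,0) a8@(0,0) a9@(4,4) | pheromone: 11 0 0 0 0 0 / 0 0 0 0 0 0 / 0 0 0 0 0 0 / 0 0 0 0 0 0 / 0 0 0 0 16 0
t=4: a0@(4,4) a1@(0,0) a2@(4,4) a3@(4,4) a4@(0,0) a5@(4,4) a6@(0,0) a7@(0,0) a8@(0,0) a9@(4,4) | pheromone: 15 0 0 0 0 0 / 0 0 0 0 0 0 / 0 0 0 0 0 0 / 0 0 0 0 0 0 / 0 0 0 0 20 0
t=5: a0@(4,4) a1@(0,0) a2@(4,4) a3@(4,4) a4@(0,0) a5@(4,4) a6@(0,0) a7@(0,0) a8@(0,0) a9@(4,4) | pheromone: 19 0 0 0 0 0 / 0 0 0 0 0 0 / 0 0 0 0 0 0 / 0 0 0 0 0 0 / 0 0 0 0 24 0
t=6: a0@(4,4) a1@(0,0) a2@(4,4) a3@(4,4) a4@(0,0) a5@(4,4) a6@(0,0) a7@(0,0) a8@(0,0) a9@(4,4) | pheromone: 23 0 0 0 0 0 / 0 0 0 0 0 0 / 0 0 0 0 0 0 / 0 0 0 0 0 0 / 0 0 0 0 28 0
t=7: a0@(4,4) a1@(0,0) a2@(4,4) a3@(4,4) a4@(0,0) a5@(4,4) a6@(0,0) a7@(0,0) a8@(0,0) a9@(4,4) | pheromone: 27 0 0 0 0 0 / 0 0 0 0 0 0 / 0 0 0 0 0 0 / 0 0 0 0 0 0 / 0 0 0 0 32 0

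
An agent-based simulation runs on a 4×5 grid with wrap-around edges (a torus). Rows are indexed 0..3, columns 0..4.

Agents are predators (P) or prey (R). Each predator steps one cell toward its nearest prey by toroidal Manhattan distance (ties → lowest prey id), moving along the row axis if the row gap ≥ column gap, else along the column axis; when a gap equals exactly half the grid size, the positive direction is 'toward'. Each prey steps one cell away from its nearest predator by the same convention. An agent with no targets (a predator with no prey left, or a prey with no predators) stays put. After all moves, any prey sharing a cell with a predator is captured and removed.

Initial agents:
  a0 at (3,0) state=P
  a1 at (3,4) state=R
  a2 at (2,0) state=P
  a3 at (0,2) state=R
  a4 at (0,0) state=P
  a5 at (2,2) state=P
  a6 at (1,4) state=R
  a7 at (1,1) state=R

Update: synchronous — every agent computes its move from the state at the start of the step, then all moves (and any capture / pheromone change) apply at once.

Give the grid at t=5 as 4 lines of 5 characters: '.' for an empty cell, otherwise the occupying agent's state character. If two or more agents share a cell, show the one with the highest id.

t=1: a0@(3,4):P a1@(3,3):R a2@(3,0):P a3@(0,3):R a4@(3,0):P a5@(3,2):P a6@(0,4):R a7@(0,1):R
t=2: a0@(3,3):P a1@(3,2):R a2@(3,4):P a3@(1,3):R a4@(3,4):P a5@(3,3):P a6@(1,4):R a7@(1,1):R
t=3: a0@(3,2):P a1@(3,1):R a2@(3,3):P a3@(0,3):R a4@(3,3):P a5@(3,2):P a6@(0,4):R a7@(0,1):R
t=4: a0@(3,1):P a1@(3,0):R a2@(0,3):P a3@(1,3):R a4@(0,3):P a5@(3,1):P a6@(1,4):R a7@(1,1):R
t=5: a0@(3,0):P a1@(3,4):R a2@(1,3):P a3@(2,3):R a4@(1,3):P a5@(3,0):P a6@(2,4):R a7@(0,1):R

.R...
...P.
...RR
P...R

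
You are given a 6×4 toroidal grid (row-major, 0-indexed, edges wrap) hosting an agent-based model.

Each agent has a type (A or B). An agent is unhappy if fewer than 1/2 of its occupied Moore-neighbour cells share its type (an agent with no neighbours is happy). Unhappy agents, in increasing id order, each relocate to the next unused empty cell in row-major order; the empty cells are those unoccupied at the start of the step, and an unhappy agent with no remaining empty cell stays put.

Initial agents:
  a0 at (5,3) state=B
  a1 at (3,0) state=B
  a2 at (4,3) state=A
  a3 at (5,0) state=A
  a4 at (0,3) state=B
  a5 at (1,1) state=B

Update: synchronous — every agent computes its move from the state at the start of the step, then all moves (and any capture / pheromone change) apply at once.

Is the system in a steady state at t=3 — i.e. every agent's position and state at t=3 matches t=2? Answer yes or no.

t=1: a0@(0,0):B a1@(0,1):B a2@(0,2):A a3@(1,0):A a4@(0,3):B a5@(1,1):B
t=2: a0@(0,0):B a1@(0,1):B a2@(1,2):A a3@(1,3):A a4@(2,0):B a5@(1,1):B
t=3: a0@(0,0):B a1@(0,1):B a2@(0,2):A a3@(0,3):A a4@(2,0):B a5@(1,1):B

no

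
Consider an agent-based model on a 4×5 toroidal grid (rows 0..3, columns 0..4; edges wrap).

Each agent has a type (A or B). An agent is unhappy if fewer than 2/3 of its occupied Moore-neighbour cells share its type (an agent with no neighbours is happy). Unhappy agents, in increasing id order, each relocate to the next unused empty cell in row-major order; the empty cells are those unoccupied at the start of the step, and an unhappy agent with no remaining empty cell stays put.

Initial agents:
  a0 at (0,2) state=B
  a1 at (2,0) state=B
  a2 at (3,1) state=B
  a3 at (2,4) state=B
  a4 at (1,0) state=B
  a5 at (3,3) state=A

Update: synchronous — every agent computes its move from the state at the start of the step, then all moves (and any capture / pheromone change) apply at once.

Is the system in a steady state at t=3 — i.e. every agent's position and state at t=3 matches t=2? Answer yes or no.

no

t=1: a0@(0,0):B a1@(2,0):B a2@(3,1):B a3@(2,4):B a4@(1,0):B a5@(0,1):A
t=2: a0@(0,0):B a1@(2,0):B a2@(3,1):B a3@(2,4):B a4@(1,0):B a5@(0,2):A
t=3: a0@(0,0):B a1@(2,0):B a2@(3,1):B a3@(2,4):B a4@(1,0):B a5@(0,1):A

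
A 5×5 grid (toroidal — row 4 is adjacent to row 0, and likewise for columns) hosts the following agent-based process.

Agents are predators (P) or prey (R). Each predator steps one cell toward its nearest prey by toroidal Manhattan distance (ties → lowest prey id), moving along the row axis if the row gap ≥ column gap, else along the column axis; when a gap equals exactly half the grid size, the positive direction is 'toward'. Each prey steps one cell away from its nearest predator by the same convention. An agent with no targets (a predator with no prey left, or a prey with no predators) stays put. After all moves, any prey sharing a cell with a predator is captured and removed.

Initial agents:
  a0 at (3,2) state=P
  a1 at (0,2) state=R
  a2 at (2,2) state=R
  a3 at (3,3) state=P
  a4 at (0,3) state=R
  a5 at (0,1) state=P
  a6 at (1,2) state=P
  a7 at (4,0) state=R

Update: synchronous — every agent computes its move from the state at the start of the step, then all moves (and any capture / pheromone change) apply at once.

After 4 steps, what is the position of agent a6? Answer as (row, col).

(0, 0)

t=1: a0@(2,2):P a1@(0,3):R a2@(1,2):R a3@(2,3):P a4@(1,3):R a5@(0,2):P a6@(0,2):P a7@(3,0):R
t=2: a0@(1,2):P a1@(0,4):R a2@(0,2):R a3@(1,3):P a5@(0,3):P a6@(0,3):P a7@(3,4):R
t=3: a0@(0,2):P a1@(0,0):R a2@(4,2):R a3@(0,3):P a5@(0,4):P a6@(0,4):P a7@(4,4):R
t=4: a0@(4,2):P a1@(0,1):R a2@(3,2):R a3@(0,4):P a5@(0,0):P a6@(0,0):P a7@(3,4):R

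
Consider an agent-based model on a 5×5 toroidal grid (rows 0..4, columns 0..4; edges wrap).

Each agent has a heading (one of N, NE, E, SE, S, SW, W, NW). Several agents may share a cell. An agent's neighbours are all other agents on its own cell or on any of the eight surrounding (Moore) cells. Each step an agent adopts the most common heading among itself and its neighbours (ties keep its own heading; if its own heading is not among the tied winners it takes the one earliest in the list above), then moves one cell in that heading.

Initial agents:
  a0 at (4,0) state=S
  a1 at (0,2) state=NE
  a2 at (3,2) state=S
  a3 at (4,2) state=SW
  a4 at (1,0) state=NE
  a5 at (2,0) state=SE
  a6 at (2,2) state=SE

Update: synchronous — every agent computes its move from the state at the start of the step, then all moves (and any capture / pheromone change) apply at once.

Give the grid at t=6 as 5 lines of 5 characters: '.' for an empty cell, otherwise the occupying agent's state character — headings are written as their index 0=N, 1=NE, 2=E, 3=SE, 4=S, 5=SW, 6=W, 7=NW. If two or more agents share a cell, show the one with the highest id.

t=1: a0@(0,0):S a1@(4,3):NE a2@(4,2):S a3@(0,1):SW a4@(0,1):NE a5@(3,1):SE a6@(3,3):SE
t=2: a0@(1,0):S a1@(3,4):NE a2@(3,3):NE a3@(1,1):S a4@(1,1):S a5@(4,2):SE a6@(4,4):SE
t=3: a0@(2,0):S a1@(2,0):NE a2@(2,4):NE a3@(2,1):S a4@(2,1):S a5@(0,3):SE a6@(3,0):NE
t=4: a0@(3,0):S a1@(1,1):NE a2@(1,0):NE a3@(3,1):S a4@(3,1):S a5@(1,4):SE a6@(2,1):NE
t=5: a0@(4,0):S a1@(0,2):NE a2@(0,1):NE a3@(4,1):S a4@(4,1):S a5@(2,0):SE a6@(1,2):NE
t=6: a0@(0,0):S a1@(4,3):NE a2@(4,2):NE a3@(0,1):S a4@(0,1):S a5@(3,1):SE a6@(0,3):NE

44.1.
.....
.....
.3...
..11.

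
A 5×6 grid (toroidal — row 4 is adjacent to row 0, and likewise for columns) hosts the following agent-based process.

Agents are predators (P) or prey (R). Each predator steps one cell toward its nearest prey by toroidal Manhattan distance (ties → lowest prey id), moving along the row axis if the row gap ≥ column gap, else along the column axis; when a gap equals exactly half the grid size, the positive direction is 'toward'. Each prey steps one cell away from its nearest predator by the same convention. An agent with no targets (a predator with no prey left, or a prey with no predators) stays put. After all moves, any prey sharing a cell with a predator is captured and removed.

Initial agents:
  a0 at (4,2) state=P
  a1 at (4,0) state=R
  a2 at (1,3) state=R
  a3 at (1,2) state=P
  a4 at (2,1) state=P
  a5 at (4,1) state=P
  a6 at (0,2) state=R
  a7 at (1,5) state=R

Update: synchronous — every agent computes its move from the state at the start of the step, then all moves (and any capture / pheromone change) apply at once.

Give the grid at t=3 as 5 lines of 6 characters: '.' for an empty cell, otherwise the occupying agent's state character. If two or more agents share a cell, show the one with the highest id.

......
R....P
..P...
..R..P
...RP.

t=1: a0@(0,2):P a1@(4,5):R a2@(1,4):R a3@(1,3):P a4@(3,1):P a5@(4,0):P a6@(1,2):R a7@(1,4):R
t=2: a0@(1,2):P a1@(4,4):R a2@(1,5):R a3@(1,4):P a4@(3,0):P a5@(4,5):P a6@(2,2):R a7@(1,5):R
t=3: a0@(2,2):P a1@(4,3):R a2@(1,0):R a3@(1,5):P a4@(3,5):P a5@(4,4):P a6@(3,2):R a7@(1,0):R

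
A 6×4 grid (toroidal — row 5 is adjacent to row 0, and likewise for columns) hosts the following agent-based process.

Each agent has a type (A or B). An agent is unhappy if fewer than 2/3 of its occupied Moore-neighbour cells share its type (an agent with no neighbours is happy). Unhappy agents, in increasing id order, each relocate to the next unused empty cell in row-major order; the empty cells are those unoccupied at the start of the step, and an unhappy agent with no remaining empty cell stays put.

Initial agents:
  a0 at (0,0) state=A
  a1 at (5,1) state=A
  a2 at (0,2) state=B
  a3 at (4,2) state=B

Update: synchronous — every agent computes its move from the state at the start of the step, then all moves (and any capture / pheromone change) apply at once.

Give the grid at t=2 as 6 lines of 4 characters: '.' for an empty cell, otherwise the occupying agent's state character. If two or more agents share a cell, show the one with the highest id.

..A.
.ABB
....
....
....
....

t=1: a0@(0,0):A a1@(0,1):A a2@(0,3):B a3@(1,0):B
t=2: a0@(0,2):A a1@(1,1):A a2@(1,2):B a3@(1,3):B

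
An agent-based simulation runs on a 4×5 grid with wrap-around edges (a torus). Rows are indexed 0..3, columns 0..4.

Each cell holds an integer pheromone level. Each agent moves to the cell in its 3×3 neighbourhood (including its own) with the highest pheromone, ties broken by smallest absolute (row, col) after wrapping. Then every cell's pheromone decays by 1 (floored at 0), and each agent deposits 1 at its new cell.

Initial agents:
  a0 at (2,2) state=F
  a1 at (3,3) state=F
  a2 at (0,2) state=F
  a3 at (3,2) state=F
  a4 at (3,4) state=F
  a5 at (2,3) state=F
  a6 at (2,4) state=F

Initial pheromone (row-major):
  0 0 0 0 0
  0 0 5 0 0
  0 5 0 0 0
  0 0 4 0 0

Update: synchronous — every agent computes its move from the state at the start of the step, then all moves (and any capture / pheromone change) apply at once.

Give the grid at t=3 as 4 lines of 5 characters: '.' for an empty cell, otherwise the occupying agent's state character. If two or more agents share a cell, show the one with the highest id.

t=1: a0@(1,2) a1@(3,2) a2@(1,2) a3@(2,1) a4@(0,0) a5@(1,2) a6@(1,0) | pheromone: 1 0 0 0 0 / 1 0 7 0 0 / 0 5 0 0 0 / 0 0 4 0 0
t=2: a0@(1,2) a1@(2,1) a2@(1,2) a3@(1,2) a4@(0,0) a5@(1,2) a6@(2,1) | pheromone: 1 0 0 0 0 / 0 0 10 0 0 / 0 6 0 0 0 / 0 0 3 0 0
t=3: a0@(1,2) a1@(1,2) a2@(1,2) a3@(1,2) a4@(0,0) a5@(1,2) a6@(1,2) | pheromone: 1 0 0 0 0 / 0 0 15 0 0 / 0 5 0 0 0 / 0 0 2 0 0

F....
..F..
.....
.....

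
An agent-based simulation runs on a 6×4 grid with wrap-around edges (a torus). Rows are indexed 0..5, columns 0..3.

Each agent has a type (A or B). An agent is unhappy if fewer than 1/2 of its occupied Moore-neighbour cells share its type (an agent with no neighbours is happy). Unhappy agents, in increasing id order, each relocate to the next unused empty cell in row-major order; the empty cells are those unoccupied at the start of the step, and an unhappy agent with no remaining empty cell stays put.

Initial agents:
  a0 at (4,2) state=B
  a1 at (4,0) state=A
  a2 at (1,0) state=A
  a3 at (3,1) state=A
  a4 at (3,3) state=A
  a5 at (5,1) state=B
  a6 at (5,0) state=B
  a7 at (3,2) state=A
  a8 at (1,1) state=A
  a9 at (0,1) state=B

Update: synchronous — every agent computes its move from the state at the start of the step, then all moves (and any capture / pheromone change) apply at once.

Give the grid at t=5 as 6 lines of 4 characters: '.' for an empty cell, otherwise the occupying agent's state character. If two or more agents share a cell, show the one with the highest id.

BB..
AA..
....
.AAA
A...
BB..

t=1: a0@(0,0):B a1@(4,0):A a2@(1,0):A a3@(3,1):A a4@(3,3):A a5@(5,1):B a6@(5,0):B a7@(3,2):A a8@(1,1):A a9@(0,1):B
t=2: a0@(0,0):B a1@(4,0):A a2@(0,2):A a3@(3,1):A a4@(3,3):A a5@(5,1):B a6@(5,0):B a7@(3,2):A a8@(0,3):A a9@(0,1):B
t=3: a0@(0,0):B a1@(4,0):A a2@(1,0):A a3@(3,1):A a4@(3,3):A a5@(5,1):B a6@(5,0):B a7@(3,2):A a8@(1,1):A a9@(0,1):B
t=4: a0@(0,0):B a1@(4,0):A a2@(0,2):A a3@(3,1):A a4@(3,3):A a5@(5,1):B a6@(5,0):B a7@(3,2):A a8@(0,3):A a9@(0,1):B
t=5: a0@(0,0):B a1@(4,0):A a2@(1,0):A a3@(3,1):A a4@(3,3):A a5@(5,1):B a6@(5,0):B a7@(3,2):A a8@(1,1):A a9@(0,1):B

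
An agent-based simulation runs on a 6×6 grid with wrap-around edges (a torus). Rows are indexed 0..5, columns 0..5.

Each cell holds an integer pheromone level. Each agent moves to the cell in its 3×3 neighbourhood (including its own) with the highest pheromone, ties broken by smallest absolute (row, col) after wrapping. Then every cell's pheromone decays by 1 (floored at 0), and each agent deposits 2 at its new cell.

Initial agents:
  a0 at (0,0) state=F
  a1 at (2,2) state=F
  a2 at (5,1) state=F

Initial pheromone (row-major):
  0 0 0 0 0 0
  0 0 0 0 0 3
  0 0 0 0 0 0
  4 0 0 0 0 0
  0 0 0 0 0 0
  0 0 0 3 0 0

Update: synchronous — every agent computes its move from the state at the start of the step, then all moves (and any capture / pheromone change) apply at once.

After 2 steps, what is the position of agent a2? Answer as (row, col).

t=1: a0@(1,5) a1@(1,1) a2@(0,0) | pheromone: 2 0 0 0 0 0 / 0 2 0 0 0 4 / 0 0 0 0 0 0 / 3 0 0 0 0 0 / 0 0 0 0 0 0 / 0 0 0 2 0 0
t=2: a0@(1,5) a1@(0,0) a2@(1,5) | pheromone: 3 0 0 0 0 0 / 0 1 0 0 0 7 / 0 0 0 0 0 0 / 2 0 0 0 0 0 / 0 0 0 0 0 0 / 0 0 0 1 0 0

(1, 5)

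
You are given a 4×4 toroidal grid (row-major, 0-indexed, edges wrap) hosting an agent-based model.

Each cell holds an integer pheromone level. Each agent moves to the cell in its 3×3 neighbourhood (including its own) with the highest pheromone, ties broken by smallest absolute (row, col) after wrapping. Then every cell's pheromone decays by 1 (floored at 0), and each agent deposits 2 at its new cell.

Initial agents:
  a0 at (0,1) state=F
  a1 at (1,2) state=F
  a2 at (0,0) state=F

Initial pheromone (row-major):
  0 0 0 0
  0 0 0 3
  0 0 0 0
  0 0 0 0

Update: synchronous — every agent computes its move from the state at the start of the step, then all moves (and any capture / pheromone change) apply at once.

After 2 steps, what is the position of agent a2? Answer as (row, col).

(1, 3)

t=1: a0@(0,0) a1@(1,3) a2@(1,3) | pheromone: 2 0 0 0 / 0 0 0 6 / 0 0 0 0 / 0 0 0 0
t=2: a0@(1,3) a1@(1,3) a2@(1,3) | pheromone: 1 0 0 0 / 0 0 0 11 / 0 0 0 0 / 0 0 0 0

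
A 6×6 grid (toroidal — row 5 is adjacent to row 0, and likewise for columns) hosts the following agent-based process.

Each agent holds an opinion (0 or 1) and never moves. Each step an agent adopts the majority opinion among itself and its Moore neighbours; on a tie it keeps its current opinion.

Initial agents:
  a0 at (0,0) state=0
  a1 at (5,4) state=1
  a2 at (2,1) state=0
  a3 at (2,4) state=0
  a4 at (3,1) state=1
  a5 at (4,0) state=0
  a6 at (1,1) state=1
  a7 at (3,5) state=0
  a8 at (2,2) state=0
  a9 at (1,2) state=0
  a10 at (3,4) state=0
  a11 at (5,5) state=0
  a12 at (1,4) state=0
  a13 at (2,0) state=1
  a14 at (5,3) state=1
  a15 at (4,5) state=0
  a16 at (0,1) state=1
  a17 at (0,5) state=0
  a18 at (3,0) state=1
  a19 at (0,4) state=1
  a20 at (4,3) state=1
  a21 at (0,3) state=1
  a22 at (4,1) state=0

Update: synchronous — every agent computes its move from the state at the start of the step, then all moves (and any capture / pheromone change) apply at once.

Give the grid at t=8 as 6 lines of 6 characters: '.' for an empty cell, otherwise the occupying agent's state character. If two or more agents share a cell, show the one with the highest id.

00.110
.00.0.
000.0.
00..00
00.1.0
...110

t=1: a0@(0,0):0 a1@(5,4):1 a2@(2,1):1 a3@(2,4):0 a4@(3,1):0 a5@(4,0):0 a6@(1,1):0 a7@(3,5):0 a8@(2,2):0 a9@(1,2):0 a10@(3,4):0 a11@(5,5):0 a12@(1,4):0 a13@(2,0):1 a14@(5,3):1 a15@(4,5):0 a16@(0,1):1 a17@(0,5):0 a18@(3,0):0 a19@(0,4):1 a20@(4,3):1 a21@(0,3):1 a22@(4,1):0
t=2: a0@(0,0):0 a1@(5,4):1 a2@(2,1):0 a3@(2,4):0 a4@(3,1):0 a5@(4,0):0 a6@(1,1):0 a7@(3,5):0 a8@(2,2):0 a9@(1,2):0 a10@(3,4):0 a11@(5,5):0 a12@(1,4):0 a13@(2,0):0 a14@(5,3):1 a15@(4,5):0 a16@(0,1):0 a17@(0,5):0 a18@(3,0):0 a19@(0,4):1 a20@(4,3):1 a21@(0,3):1 a22@(4,1):0
t=3: (unchanged — steady state)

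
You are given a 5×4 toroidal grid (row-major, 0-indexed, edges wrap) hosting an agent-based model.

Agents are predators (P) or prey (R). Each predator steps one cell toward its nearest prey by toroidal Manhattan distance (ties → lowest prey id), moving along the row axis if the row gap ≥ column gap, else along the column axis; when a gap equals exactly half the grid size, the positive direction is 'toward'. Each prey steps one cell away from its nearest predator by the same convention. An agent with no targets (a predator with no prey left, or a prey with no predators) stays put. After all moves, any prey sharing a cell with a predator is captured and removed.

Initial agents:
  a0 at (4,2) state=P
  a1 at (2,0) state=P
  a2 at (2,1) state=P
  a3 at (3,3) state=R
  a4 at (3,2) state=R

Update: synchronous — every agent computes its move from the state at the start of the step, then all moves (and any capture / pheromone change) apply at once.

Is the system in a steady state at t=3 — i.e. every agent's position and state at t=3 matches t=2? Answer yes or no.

t=1: a0@(3,2):P a1@(3,0):P a2@(3,1):P a3@(2,3):R a4@(2,2):R
t=2: a0@(2,2):P a1@(2,0):P a2@(2,1):P a3@(1,3):R a4@(1,2):R
t=3: a0@(1,2):P a1@(1,0):P a2@(1,1):P a3@(0,3):R a4@(0,2):R

no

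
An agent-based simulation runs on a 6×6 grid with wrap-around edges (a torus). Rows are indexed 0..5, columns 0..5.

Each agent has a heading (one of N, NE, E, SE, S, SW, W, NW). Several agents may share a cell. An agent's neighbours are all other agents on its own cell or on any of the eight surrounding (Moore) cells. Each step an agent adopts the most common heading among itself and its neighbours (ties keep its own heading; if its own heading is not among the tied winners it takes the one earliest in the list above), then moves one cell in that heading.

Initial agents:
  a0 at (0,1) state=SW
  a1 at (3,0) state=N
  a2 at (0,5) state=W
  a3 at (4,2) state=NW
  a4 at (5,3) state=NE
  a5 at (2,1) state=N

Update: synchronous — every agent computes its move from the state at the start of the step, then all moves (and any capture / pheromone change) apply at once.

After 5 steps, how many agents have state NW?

1

t=1: a0@(1,0):SW a1@(2,0):N a2@(0,4):W a3@(3,1):NW a4@(4,4):NE a5@(1,1):N
t=2: a0@(0,0):N a1@(1,0):N a2@(0,3):W a3@(2,0):NW a4@(3,5):NE a5@(0,1):N
t=3: a0@(5,0):N a1@(0,0):N a2@(0,2):W a3@(1,5):NW a4@(2,0):NE a5@(5,1):N
t=4: a0@(4,0):N a1@(5,0):N a2@(0,1):W a3@(0,4):NW a4@(1,1):NE a5@(4,1):N
t=5: a0@(3,0):N a1@(4,0):N a2@(0,0):W a3@(5,3):NW a4@(0,2):NE a5@(3,1):N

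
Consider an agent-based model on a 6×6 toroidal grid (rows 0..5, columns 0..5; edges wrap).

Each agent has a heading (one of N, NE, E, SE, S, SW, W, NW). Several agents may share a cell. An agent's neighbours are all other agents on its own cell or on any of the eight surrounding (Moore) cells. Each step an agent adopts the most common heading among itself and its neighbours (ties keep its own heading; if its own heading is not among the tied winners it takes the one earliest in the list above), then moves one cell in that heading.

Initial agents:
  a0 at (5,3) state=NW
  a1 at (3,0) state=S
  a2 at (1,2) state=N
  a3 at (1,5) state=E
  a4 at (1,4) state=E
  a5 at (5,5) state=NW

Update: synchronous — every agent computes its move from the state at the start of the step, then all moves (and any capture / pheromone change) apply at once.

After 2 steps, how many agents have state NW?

2

t=1: a0@(4,2):NW a1@(4,0):S a2@(0,2):N a3@(1,0):E a4@(1,5):E a5@(4,4):NW
t=2: a0@(3,1):NW a1@(5,0):S a2@(5,2):N a3@(1,1):E a4@(1,0):E a5@(3,3):NW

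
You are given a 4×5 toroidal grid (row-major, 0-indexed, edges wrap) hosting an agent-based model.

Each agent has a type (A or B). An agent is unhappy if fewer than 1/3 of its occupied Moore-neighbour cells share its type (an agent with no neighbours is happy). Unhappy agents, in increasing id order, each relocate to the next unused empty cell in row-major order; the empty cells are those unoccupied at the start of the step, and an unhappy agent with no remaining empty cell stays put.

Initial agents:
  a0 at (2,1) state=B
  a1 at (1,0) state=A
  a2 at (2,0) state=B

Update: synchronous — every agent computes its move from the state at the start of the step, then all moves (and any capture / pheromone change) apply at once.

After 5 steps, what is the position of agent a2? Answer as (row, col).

t=1: a0@(2,1):B a1@(0,0):A a2@(2,0):B
t=2: (unchanged — steady state)

(2, 0)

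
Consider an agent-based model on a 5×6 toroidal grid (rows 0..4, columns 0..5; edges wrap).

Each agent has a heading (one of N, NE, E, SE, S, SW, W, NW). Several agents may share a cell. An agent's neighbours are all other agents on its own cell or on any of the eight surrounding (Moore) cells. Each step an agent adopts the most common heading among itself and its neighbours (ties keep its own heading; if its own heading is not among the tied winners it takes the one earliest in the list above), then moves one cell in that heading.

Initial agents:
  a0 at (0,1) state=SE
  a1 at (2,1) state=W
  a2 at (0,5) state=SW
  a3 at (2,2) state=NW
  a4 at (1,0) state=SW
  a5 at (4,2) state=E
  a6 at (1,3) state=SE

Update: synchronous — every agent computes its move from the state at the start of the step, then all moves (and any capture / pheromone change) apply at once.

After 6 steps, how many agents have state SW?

t=1: a0@(1,2):SE a1@(2,0):W a2@(1,4):SW a3@(1,1):NW a4@(2,5):SW a5@(4,3):E a6@(2,4):SE
t=2: a0@(2,3):SE a1@(2,5):W a2@(2,3):SW a3@(0,0):NW a4@(3,4):SW a5@(4,4):E a6@(3,3):SW
t=3: a0@(3,2):SW a1@(2,4):W a2@(3,2):SW a3@(4,5):NW a4@(4,3):SW a5@(0,3):SW a6@(4,2):SW
t=4: a0@(4,1):SW a1@(2,3):W a2@(4,1):SW a3@(3,4):NW a4@(0,2):SW a5@(1,2):SW a6@(0,1):SW
t=5: a0@(0,0):SW a1@(2,2):W a2@(0,0):SW a3@(2,3):NW a4@(1,1):SW a5@(2,1):SW a6@(1,0):SW
t=6: a0@(1,5):SW a1@(3,1):SW a2@(1,5):SW a3@(1,2):NW a4@(2,0):SW a5@(3,0):SW a6@(2,5):SW

6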